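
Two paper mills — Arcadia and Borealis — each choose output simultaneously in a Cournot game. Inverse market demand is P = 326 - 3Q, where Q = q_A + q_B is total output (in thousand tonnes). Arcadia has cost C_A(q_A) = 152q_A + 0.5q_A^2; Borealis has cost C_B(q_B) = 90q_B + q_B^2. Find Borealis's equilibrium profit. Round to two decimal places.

Arcadia's profit: π_A = (326 - 3Q)q_A - (152q_A + (1/2)q_A²). Setting ∂π_A/∂q_A = 0: 174 - 7q_A - 3(q_B) = 0.
Borealis's profit: π_B = (326 - 3Q)q_B - (90q_B + q_B²). Setting ∂π_B/∂q_B = 0: 236 - 8q_B - 3(q_A) = 0.
Rearranging gives the reaction functions q_A = (174 - 3q_B)/7 and q_B = (236 - 3q_A)/8.
Substituting one into the other gives q_A = 684/47 and q_B = 1130/47.
Price P = 326 - 3·(1814/47) = 210.2128.
Borealis's profit: 210.2128·(1130/47) - 90·(1130/47) - (1130/47)² = 2312.1775.

2312.18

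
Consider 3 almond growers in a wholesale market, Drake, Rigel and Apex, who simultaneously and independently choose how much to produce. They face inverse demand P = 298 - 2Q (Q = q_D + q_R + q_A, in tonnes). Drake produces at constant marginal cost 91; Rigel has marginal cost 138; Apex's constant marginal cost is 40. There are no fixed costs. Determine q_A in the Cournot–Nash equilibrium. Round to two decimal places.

Drake's profit: π_D = (298 - 2Q)q_D - (91q_D). Setting ∂π_D/∂q_D = 0: 207 - 4q_D - 2(q_R + q_A) = 0.
Rigel's first-order condition: 160 - 4q_R - 2(q_D + q_A) = 0.
Apex's first-order condition: 258 - 4q_A - 2(q_D + q_R) = 0.
Summing all 3 equations gives 625 − 8Q = 0, hence Q = 625/8.
Back-substituting: q_D = (207 − 625/4)/2 = 203/8, q_R = (160 − 625/4)/2 = 15/8, q_A = (258 − 625/4)/2 = 407/8.

50.88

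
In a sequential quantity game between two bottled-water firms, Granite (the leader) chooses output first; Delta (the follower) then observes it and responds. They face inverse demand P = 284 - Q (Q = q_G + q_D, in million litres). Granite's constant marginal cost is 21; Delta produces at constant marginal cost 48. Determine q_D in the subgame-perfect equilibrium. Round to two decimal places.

The follower Delta best-responds to any q_G: π_D = (284 - Q)q_D - 48q_D.
Follower FOC: 236 - q_G - 2q_D = 0, so q_D(q_G) = (236 - q_G)/2.
The leader anticipates this reaction. Substituting into P = 284 - Q gives P = 166 - (1/2)q_G, so π_G = (166 - (1/2)q_G)q_G - 21q_G.
The leader's first-order condition 145 - q_G = 0 yields q_G = 145.
Then q_D = (236 - 145)/2 = 91/2.

45.50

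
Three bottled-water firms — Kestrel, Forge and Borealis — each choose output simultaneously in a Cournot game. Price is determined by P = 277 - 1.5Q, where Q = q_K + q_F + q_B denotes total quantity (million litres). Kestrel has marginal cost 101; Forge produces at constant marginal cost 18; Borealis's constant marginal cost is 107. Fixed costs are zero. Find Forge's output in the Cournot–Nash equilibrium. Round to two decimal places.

71.83

Kestrel's profit: π_K = (277 - 1.5Q)q_K - (101q_K). Setting ∂π_K/∂q_K = 0: 176 - 3q_K - (3/2)(q_F + q_B) = 0.
Forge's first-order condition: 259 - 3q_F - (3/2)(q_K + q_B) = 0.
Borealis's first-order condition: 170 - 3q_B - (3/2)(q_K + q_F) = 0.
Adding the 3 conditions: 605 − 3Q − 3Q = 0, i.e. Q = 605/6.
Back-substituting: q_K = (176 − 605/4)/(3/2) = 33/2, q_F = (259 − 605/4)/(3/2) = 431/6, q_B = (170 − 605/4)/(3/2) = 25/2.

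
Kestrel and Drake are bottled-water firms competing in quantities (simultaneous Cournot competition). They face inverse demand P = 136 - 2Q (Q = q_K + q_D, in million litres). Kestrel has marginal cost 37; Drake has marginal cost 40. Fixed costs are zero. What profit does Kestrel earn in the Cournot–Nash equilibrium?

Kestrel's profit: π_K = (136 - 2Q)q_K - (37q_K). Setting ∂π_K/∂q_K = 0: 99 - 4q_K - 2(q_D) = 0.
Drake's profit: π_D = (136 - 2Q)q_D - (40q_D). Setting ∂π_D/∂q_D = 0: 96 - 4q_D - 2(q_K) = 0.
Rearranging gives the reaction functions q_K = (99 - 2q_D)/4 and q_D = (96 - 2q_K)/4.
Substituting one into the other gives q_K = 17 and q_D = 31/2.
Price P = 136 - 2·(65/2) = 71.
Kestrel's profit: (71 - 37)·17 = 578.

578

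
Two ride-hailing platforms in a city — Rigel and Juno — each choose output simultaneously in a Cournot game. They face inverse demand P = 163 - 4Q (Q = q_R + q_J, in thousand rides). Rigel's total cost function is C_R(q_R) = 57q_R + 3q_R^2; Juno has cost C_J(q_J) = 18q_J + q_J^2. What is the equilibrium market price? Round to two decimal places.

Rigel's profit: π_R = (163 - 4Q)q_R - (57q_R + 3q_R²). Setting ∂π_R/∂q_R = 0: 106 - 14q_R - 4(q_J) = 0.
Juno's first-order condition: 145 - 10q_J - 4(q_R) = 0.
So q_R = (106 - 4q_J)/14 and q_J = (145 - 4q_R)/10.
Substituting one into the other gives q_R = 120/31 and q_J = 803/62.
Total output Q = 1043/62, so price P = 163 - 4·(1043/62) = 95.7097.

95.71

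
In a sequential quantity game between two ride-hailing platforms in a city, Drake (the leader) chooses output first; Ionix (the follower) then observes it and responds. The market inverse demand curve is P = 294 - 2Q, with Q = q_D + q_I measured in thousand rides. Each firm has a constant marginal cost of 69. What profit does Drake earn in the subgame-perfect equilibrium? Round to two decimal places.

3164.06

The follower Ionix best-responds to any q_D: π_I = (294 - 2Q)q_I - 69q_I.
Setting the follower's marginal profit to zero, 225 - 2q_D - 4q_I = 0, i.e. q_I = (225 - 2q_D)/4.
The leader anticipates this reaction. Substituting into P = 294 - 2Q gives P = 363/2 - q_D, so π_D = (363/2 - q_D)q_D - 69q_D.
Leader FOC: 225/2 - 2q_D = 0, so q_D = 225/4.
Then q_I = (225 - 2·(225/4))/4 = 225/8.
Price P = 294 - 2·(675/8) = 501/4.
Drake's profit: (501/4 - 69)·(225/4) = 3164.0625.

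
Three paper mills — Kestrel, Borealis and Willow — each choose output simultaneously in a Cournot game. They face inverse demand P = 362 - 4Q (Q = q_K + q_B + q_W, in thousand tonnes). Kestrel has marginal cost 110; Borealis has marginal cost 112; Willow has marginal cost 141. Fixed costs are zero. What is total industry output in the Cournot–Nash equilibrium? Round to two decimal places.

Kestrel's profit: π_K = (362 - 4Q)q_K - (110q_K). Setting ∂π_K/∂q_K = 0: 252 - 8q_K - 4(q_B + q_W) = 0.
Borealis's profit: π_B = (362 - 4Q)q_B - (112q_B). Setting ∂π_B/∂q_B = 0: 250 - 8q_B - 4(q_K + q_W) = 0.
Willow's profit: π_W = (362 - 4Q)q_W - (141q_W). Setting ∂π_W/∂q_W = 0: 221 - 8q_W - 4(q_K + q_B) = 0.
Adding the 3 first-order conditions: 723 − 16Q = 0, so Q = 723/16.
Back-substituting: q_K = (252 − 723/4)/4 = 285/16, q_B = (250 − 723/4)/4 = 277/16, q_W = (221 − 723/4)/4 = 161/16.
Total output Q = 285/16 + 277/16 + 161/16 = 723/16.

45.19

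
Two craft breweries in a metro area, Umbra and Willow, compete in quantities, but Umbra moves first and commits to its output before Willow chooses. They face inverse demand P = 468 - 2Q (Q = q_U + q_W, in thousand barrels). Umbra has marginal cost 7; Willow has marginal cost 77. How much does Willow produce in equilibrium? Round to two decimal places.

31.38

The follower Willow best-responds to any q_U: π_W = (468 - 2Q)q_W - 77q_W.
Setting the follower's marginal profit to zero, 391 - 2q_U - 4q_W = 0, i.e. q_W = (391 - 2q_U)/4.
The leader anticipates this reaction. Substituting into P = 468 - 2Q gives P = 545/2 - q_U, so π_U = (545/2 - q_U)q_U - 7q_U.
The leader's first-order condition 531/2 - 2q_U = 0 yields q_U = 531/4.
Then q_W = (391 - 2·(531/4))/4 = 251/8.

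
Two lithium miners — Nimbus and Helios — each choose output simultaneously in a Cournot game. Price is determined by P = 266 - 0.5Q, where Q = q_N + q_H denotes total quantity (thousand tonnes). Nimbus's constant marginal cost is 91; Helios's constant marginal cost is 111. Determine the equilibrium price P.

Nimbus's profit: π_N = (266 - 0.5Q)q_N - (91q_N). Setting ∂π_N/∂q_N = 0: 175 - q_N - (1/2)(q_H) = 0.
Helios's profit: π_H = (266 - 0.5Q)q_H - (111q_H). Setting ∂π_H/∂q_H = 0: 155 - q_H - (1/2)(q_N) = 0.
So q_N = (175 - (1/2)q_H) and q_H = (155 - (1/2)q_N).
Substituting one into the other gives q_N = 130 and q_H = 90.
Total output Q = 220, so price P = 266 - (1/2)·220 = 156.

156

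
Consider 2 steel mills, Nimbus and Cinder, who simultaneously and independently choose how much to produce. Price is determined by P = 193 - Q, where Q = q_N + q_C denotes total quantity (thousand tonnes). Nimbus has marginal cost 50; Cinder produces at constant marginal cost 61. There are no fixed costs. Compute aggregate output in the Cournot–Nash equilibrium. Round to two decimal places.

Nimbus's profit: π_N = (193 - Q)q_N - (50q_N). Setting ∂π_N/∂q_N = 0: 143 - 2q_N - (q_C) = 0.
Cinder's profit: π_C = (193 - Q)q_C - (61q_C). Setting ∂π_C/∂q_C = 0: 132 - 2q_C - (q_N) = 0.
Best responses: q_N = (143 - q_C)/2, q_C = (132 - q_N)/2.
Solving the pair: q_N = 154/3, q_C = 121/3.
Total output Q = 154/3 + 121/3 = 275/3.

91.67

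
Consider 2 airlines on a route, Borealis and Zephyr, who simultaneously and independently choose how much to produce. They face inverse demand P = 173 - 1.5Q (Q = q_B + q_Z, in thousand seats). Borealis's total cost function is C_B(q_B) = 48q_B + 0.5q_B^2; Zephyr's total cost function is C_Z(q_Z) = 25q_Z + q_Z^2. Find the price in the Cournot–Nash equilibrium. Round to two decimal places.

104.76

Borealis's profit: π_B = (173 - 1.5Q)q_B - (48q_B + (1/2)q_B²). Setting ∂π_B/∂q_B = 0: 125 - 4q_B - (3/2)(q_Z) = 0.
Zephyr's profit: π_Z = (173 - 1.5Q)q_Z - (25q_Z + q_Z²). Setting ∂π_Z/∂q_Z = 0: 148 - 5q_Z - (3/2)(q_B) = 0.
Rearranging gives the reaction functions q_B = (125 - (3/2)q_Z)/4 and q_Z = (148 - (3/2)q_B)/5.
Solving the pair: q_B = 1612/71, q_Z = 1618/71.
Total output Q = 45.4930, so price P = 173 - (3/2)·45.4930 = 104.7606.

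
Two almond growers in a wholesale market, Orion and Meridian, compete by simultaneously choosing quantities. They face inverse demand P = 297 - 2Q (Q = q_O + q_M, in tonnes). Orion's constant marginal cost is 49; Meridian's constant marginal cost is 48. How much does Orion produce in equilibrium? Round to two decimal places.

Orion's profit: π_O = (297 - 2Q)q_O - (49q_O). Setting ∂π_O/∂q_O = 0: 248 - 4q_O - 2(q_M) = 0.
Meridian's first-order condition: 249 - 4q_M - 2(q_O) = 0.
Best responses: q_O = (248 - 2q_M)/4, q_M = (249 - 2q_O)/4.
Solving the pair: q_O = 247/6, q_M = 125/3.

41.17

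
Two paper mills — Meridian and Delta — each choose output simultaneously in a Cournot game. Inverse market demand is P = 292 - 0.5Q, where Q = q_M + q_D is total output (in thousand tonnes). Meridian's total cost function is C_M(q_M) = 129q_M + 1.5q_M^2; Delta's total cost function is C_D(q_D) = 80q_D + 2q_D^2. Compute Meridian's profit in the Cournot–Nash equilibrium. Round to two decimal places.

2577.44

Meridian's profit: π_M = (292 - 0.5Q)q_M - (129q_M + (3/2)q_M²). Setting ∂π_M/∂q_M = 0: 163 - 4q_M - (1/2)(q_D) = 0.
Delta's first-order condition: 212 - 5q_D - (1/2)(q_M) = 0.
Best responses: q_M = (163 - (1/2)q_D)/4, q_D = (212 - (1/2)q_M)/5.
Substituting one into the other gives q_M = 35.8987 and q_D = 38.8101.
Price P = 292 - (1/2)·74.7089 = 254.6456.
Meridian's profit: 254.6456·35.8987 - 129·35.8987 - (3/2)·35.8987² = 2577.4382.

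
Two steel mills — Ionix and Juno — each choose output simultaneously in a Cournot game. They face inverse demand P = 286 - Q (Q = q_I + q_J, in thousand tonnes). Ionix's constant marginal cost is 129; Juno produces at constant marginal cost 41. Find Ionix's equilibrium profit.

Ionix's profit: π_I = (286 - Q)q_I - (129q_I). Setting ∂π_I/∂q_I = 0: 157 - 2q_I - (q_J) = 0.
Juno's profit: π_J = (286 - Q)q_J - (41q_J). Setting ∂π_J/∂q_J = 0: 245 - 2q_J - (q_I) = 0.
So q_I = (157 - q_J)/2 and q_J = (245 - q_I)/2.
Substituting one into the other gives q_I = 23 and q_J = 111.
Price P = 286 - 134 = 152.
Ionix's profit: (152 - 129)·23 = 529.

529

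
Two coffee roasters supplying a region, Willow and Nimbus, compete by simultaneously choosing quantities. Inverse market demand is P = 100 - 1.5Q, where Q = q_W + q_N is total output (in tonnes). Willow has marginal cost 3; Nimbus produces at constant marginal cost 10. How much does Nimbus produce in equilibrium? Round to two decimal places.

Willow's profit: π_W = (100 - 1.5Q)q_W - (3q_W). Setting ∂π_W/∂q_W = 0: 97 - 3q_W - (3/2)(q_N) = 0.
Nimbus's first-order condition: 90 - 3q_N - (3/2)(q_W) = 0.
Best responses: q_W = (97 - (3/2)q_N)/3, q_N = (90 - (3/2)q_W)/3.
Solving the pair: q_W = 208/9, q_N = 166/9.

18.44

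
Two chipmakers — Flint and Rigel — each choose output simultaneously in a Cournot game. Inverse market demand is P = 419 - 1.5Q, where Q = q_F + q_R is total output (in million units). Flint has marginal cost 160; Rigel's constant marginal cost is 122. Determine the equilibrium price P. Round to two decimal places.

Flint's profit: π_F = (419 - 1.5Q)q_F - (160q_F). Setting ∂π_F/∂q_F = 0: 259 - 3q_F - (3/2)(q_R) = 0.
Rigel's profit: π_R = (419 - 1.5Q)q_R - (122q_R). Setting ∂π_R/∂q_R = 0: 297 - 3q_R - (3/2)(q_F) = 0.
Rearranging gives the reaction functions q_F = (259 - (3/2)q_R)/3 and q_R = (297 - (3/2)q_F)/3.
Substituting one into the other gives q_F = 442/9 and q_R = 670/9.
Total output Q = 1112/9, so price P = 419 - (3/2)·(1112/9) = 701/3.

233.67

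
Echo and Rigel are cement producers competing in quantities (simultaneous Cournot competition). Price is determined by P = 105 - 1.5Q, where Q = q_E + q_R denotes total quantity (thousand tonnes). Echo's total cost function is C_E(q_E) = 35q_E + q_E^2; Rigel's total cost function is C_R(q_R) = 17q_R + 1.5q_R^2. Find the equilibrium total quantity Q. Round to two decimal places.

Echo's profit: π_E = (105 - 1.5Q)q_E - (35q_E + q_E²). Setting ∂π_E/∂q_E = 0: 70 - 5q_E - (3/2)(q_R) = 0.
Rigel's profit: π_R = (105 - 1.5Q)q_R - (17q_R + (3/2)q_R²). Setting ∂π_R/∂q_R = 0: 88 - 6q_R - (3/2)(q_E) = 0.
So q_E = (70 - (3/2)q_R)/5 and q_R = (88 - (3/2)q_E)/6.
Substituting one into the other gives q_E = 384/37 and q_R = 1340/111.
Total output Q = 384/37 + 1340/111 = 22.4505.

22.45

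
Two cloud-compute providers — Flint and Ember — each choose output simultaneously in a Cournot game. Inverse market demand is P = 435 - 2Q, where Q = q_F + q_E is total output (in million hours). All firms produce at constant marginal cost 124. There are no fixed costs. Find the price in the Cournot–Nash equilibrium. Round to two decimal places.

227.67

Each firm earns π_i = (435 - 2Q)q_i - 124q_i.
First-order condition (treating rivals' output as given): 311 - 4q_i - 2q_j = 0.
With identical firms every q_j equals q_i, so q_j = q_i and 311 = 6q_i, giving q_i = 311/6.
Total output Q = 311/3, so price P = 435 - 2·(311/3) = 683/3.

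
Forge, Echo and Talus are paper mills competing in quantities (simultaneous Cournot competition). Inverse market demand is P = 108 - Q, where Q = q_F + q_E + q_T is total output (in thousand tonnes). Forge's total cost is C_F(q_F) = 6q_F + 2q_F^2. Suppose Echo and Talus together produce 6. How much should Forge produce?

With rivals' combined output fixed at 6, Forge's profit is π_F = (108 - 6 - q_F)q_F - (6q_F + 2q_F²) = (102 - q_F)q_F - (6q_F + 2q_F²).
∂π_F/∂q_F = 96 - 6q_F = 0, so q_F = 16.

16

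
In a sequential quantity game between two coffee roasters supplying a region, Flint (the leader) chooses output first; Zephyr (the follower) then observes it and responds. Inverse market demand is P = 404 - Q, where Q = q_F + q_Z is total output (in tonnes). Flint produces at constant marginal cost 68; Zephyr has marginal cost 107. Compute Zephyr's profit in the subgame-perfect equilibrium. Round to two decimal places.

2997.56

The follower Zephyr best-responds to any q_F: π_Z = (404 - Q)q_Z - 107q_Z.
Follower FOC: 297 - q_F - 2q_Z = 0, so q_Z(q_F) = (297 - q_F)/2.
The leader anticipates this reaction. Substituting into P = 404 - Q gives P = 511/2 - (1/2)q_F, so π_F = (511/2 - (1/2)q_F)q_F - 68q_F.
Leader FOC: 375/2 - q_F = 0, so q_F = 375/2.
Then q_Z = (297 - 375/2)/2 = 219/4.
Price P = 404 - 969/4 = 647/4.
Zephyr's profit: (647/4 - 107)·(219/4) = 2997.5625.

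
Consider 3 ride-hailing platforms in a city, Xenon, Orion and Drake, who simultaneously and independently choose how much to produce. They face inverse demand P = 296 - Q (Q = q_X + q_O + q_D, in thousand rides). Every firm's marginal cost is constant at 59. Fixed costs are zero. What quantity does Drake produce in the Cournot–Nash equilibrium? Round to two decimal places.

59.25

A representative firm's profit is π_i = q_i(296 - Q) - 59q_i.
First-order condition (treating rivals' output as given): 237 - 2q_i - Σ_{j≠i} q_j = 0.
By symmetry each firm produces the same amount; substituting Σ_{j≠i} q_j = 2q_i yields q_i = 237/4.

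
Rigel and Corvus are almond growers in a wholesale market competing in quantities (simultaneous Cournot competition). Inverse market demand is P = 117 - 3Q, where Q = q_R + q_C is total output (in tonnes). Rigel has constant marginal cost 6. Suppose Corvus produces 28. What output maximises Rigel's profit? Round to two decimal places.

With the rival's output fixed at 28, Rigel's profit is π_R = (117 - 3·28 - 3q_R)q_R - (6q_R) = (33 - 3q_R)q_R - (6q_R).
∂π_R/∂q_R = 27 - 6q_R = 0, so q_R = 9/2.

4.50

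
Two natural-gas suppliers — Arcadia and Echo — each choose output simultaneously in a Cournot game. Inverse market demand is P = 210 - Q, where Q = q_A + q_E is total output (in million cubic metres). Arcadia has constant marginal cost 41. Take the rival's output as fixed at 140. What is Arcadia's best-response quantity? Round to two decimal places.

With the rival's output fixed at 140, Arcadia's profit is π_A = (210 - 140 - q_A)q_A - (41q_A) = (70 - q_A)q_A - (41q_A).
∂π_A/∂q_A = 29 - 2q_A = 0, so q_A = 29/2.

14.50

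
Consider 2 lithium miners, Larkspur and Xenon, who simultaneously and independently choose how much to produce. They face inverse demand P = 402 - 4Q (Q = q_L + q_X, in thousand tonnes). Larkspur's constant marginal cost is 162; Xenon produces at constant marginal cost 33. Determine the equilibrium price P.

199

Larkspur's profit: π_L = (402 - 4Q)q_L - (162q_L). Setting ∂π_L/∂q_L = 0: 240 - 8q_L - 4(q_X) = 0.
Xenon's profit: π_X = (402 - 4Q)q_X - (33q_X). Setting ∂π_X/∂q_X = 0: 369 - 8q_X - 4(q_L) = 0.
Rearranging gives the reaction functions q_L = (240 - 4q_X)/8 and q_X = (369 - 4q_L)/8.
Substituting one into the other gives q_L = 37/4 and q_X = 83/2.
Total output Q = 203/4, so price P = 402 - 4·(203/4) = 199.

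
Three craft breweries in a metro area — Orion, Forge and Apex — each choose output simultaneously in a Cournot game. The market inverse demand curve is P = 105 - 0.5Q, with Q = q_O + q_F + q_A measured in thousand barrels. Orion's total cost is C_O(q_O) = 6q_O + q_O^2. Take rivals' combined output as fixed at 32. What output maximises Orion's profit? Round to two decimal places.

27.67

With rivals' combined output fixed at 32, Orion's profit is π_O = (105 - (1/2)·32 - (1/2)q_O)q_O - (6q_O + q_O²) = (89 - (1/2)q_O)q_O - (6q_O + q_O²).
∂π_O/∂q_O = 83 - 3q_O = 0, so q_O = 83/3.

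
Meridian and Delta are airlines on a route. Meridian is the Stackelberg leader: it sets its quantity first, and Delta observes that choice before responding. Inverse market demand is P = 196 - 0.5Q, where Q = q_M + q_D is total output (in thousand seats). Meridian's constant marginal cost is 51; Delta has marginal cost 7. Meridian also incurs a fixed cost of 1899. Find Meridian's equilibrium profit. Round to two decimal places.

Solve by backward induction. Given q_M, the follower Delta maximises π_D = (196 - (1/2)q_M - (1/2)q_D)q_D - 7q_D.
Setting the follower's marginal profit to zero, 189 - (1/2)q_M - q_D = 0, i.e. q_D = (189 - (1/2)q_M).
Meridian substitutes q_D(q_M) into its own profit: π_M = q_M(196 - (1/2)q_M - (189 - (1/2)q_M)/2) - 51q_M = (203/2 - (1/4)q_M)q_M - 51q_M.
The leader's first-order condition 101/2 - (1/2)q_M = 0 yields q_M = 101.
Then q_D = (189 - (1/2)·101) = 277/2.
Price P = 196 - (1/2)·(479/2) = 305/4.
Meridian's profit: (305/4 - 51)·101 - 1899 = 651.2500.

651.25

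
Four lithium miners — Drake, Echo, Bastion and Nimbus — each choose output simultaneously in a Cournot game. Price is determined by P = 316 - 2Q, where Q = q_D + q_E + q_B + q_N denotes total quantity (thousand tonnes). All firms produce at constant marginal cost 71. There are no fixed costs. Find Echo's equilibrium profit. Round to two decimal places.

1200.50

Each firm earns π_i = (316 - 2Q)q_i - 71q_i.
First-order condition (treating rivals' output as given): 245 - 4q_i - 2·Σ_{j≠i} q_j = 0.
By symmetry each firm produces the same amount; substituting Σ_{j≠i} q_j = 3q_i yields q_i = 245/10 = 49/2.
Price P = 316 - 2·98 = 120.
Echo's profit: (120 - 71)·(49/2) = 1200.5000.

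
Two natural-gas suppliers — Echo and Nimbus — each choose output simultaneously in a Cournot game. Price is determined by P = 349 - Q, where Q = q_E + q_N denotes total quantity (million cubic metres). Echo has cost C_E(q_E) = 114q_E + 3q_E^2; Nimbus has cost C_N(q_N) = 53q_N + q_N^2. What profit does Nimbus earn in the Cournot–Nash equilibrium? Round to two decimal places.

Echo's profit: π_E = (349 - Q)q_E - (114q_E + 3q_E²). Setting ∂π_E/∂q_E = 0: 235 - 8q_E - (q_N) = 0.
Nimbus's profit: π_N = (349 - Q)q_N - (53q_N + q_N²). Setting ∂π_N/∂q_N = 0: 296 - 4q_N - (q_E) = 0.
Best responses: q_E = (235 - q_N)/8, q_N = (296 - q_E)/4.
Solving the pair: q_E = 644/31, q_N = 68.8065.
Price P = 349 - 89.5806 = 259.4194.
Nimbus's profit: 259.4194·68.8065 - 53·68.8065 - 68.8065² = 9468.6556.

9468.66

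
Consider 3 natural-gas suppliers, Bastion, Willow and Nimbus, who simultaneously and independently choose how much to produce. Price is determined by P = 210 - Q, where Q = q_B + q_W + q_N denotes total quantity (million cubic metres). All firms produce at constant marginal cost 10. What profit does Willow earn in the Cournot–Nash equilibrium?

2500

Each firm earns π_i = (210 - Q)q_i - 10q_i.
Setting ∂π_i/∂q_i = 0 with rivals' quantities fixed: 200 - 2q_i - Σ_{j≠i} q_j = 0.
By symmetry each firm produces the same amount; substituting Σ_{j≠i} q_j = 2q_i yields q_i = 200/4 = 50.
Price P = 210 - 150 = 60.
Willow's profit: (60 - 10)·50 = 2500.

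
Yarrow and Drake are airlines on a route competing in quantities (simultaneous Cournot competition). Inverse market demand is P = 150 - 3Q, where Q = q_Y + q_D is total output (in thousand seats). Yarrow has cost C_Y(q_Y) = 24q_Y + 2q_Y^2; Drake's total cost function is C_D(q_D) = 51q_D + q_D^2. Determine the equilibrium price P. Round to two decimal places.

Yarrow's profit: π_Y = (150 - 3Q)q_Y - (24q_Y + 2q_Y²). Setting ∂π_Y/∂q_Y = 0: 126 - 10q_Y - 3(q_D) = 0.
Drake's profit: π_D = (150 - 3Q)q_D - (51q_D + q_D²). Setting ∂π_D/∂q_D = 0: 99 - 8q_D - 3(q_Y) = 0.
So q_Y = (126 - 3q_D)/10 and q_D = (99 - 3q_Y)/8.
Solving the pair: q_Y = 711/71, q_D = 612/71.
Total output Q = 1323/71, so price P = 150 - 3·(1323/71) = 94.0986.

94.10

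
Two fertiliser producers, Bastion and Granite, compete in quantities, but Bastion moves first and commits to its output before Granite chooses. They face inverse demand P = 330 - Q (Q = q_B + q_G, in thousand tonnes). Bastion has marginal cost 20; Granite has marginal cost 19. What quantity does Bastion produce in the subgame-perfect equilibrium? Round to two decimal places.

154.50

The follower Granite best-responds to any q_B: π_G = (330 - Q)q_G - 19q_G.
Setting the follower's marginal profit to zero, 311 - q_B - 2q_G = 0, i.e. q_G = (311 - q_B)/2.
The leader anticipates this reaction. Substituting into P = 330 - Q gives P = 349/2 - (1/2)q_B, so π_B = (349/2 - (1/2)q_B)q_B - 20q_B.
Maximising: ∂π_B/∂q_B = 309/2 - q_B = 0, giving q_B = 309/2.
Then q_G = (311 - 309/2)/2 = 313/4.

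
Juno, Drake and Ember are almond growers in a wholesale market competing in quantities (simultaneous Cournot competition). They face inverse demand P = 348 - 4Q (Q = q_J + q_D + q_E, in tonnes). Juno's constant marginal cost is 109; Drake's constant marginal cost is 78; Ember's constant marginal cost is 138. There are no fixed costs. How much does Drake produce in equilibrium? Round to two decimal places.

Juno's profit: π_J = (348 - 4Q)q_J - (109q_J). Setting ∂π_J/∂q_J = 0: 239 - 8q_J - 4(q_D + q_E) = 0.
Drake's profit: π_D = (348 - 4Q)q_D - (78q_D). Setting ∂π_D/∂q_D = 0: 270 - 8q_D - 4(q_J + q_E) = 0.
Ember's first-order condition: 210 - 8q_E - 4(q_J + q_D) = 0.
Summing all 3 equations gives 719 − 16Q = 0, hence Q = 719/16.
Back-substituting: q_J = (239 − 719/4)/4 = 237/16, q_D = (270 − 719/4)/4 = 361/16, q_E = (210 − 719/4)/4 = 121/16.

22.56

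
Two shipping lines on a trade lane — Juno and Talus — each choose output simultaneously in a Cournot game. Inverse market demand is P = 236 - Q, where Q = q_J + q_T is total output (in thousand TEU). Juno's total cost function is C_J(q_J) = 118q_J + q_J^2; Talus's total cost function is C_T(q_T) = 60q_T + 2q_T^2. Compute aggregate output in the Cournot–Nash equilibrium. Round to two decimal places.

Juno's profit: π_J = (236 - Q)q_J - (118q_J + q_J²). Setting ∂π_J/∂q_J = 0: 118 - 4q_J - (q_T) = 0.
Talus's profit: π_T = (236 - Q)q_T - (60q_T + 2q_T²). Setting ∂π_T/∂q_T = 0: 176 - 6q_T - (q_J) = 0.
So q_J = (118 - q_T)/4 and q_T = (176 - q_J)/6.
Substituting one into the other gives q_J = 532/23 and q_T = 586/23.
Total output Q = 532/23 + 586/23 = 1118/23.

48.61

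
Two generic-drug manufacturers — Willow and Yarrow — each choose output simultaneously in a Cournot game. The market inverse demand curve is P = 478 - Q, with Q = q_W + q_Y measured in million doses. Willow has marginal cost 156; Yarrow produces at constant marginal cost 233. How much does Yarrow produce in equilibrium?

Willow's profit: π_W = (478 - Q)q_W - (156q_W). Setting ∂π_W/∂q_W = 0: 322 - 2q_W - (q_Y) = 0.
Yarrow's profit: π_Y = (478 - Q)q_Y - (233q_Y). Setting ∂π_Y/∂q_Y = 0: 245 - 2q_Y - (q_W) = 0.
So q_W = (322 - q_Y)/2 and q_Y = (245 - q_W)/2.
Solving the pair: q_W = 133, q_Y = 56.

56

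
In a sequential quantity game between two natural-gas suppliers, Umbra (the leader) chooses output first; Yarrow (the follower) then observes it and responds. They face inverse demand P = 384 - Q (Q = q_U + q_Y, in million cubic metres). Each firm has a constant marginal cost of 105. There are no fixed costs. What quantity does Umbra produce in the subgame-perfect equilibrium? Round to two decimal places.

The follower Yarrow best-responds to any q_U: π_Y = (384 - Q)q_Y - 105q_Y.
∂π_Y/∂q_Y = 279 - q_U - 2q_Y = 0 gives the reaction function q_Y = (279 - q_U)/2.
The leader anticipates this reaction. Substituting into P = 384 - Q gives P = 489/2 - (1/2)q_U, so π_U = (489/2 - (1/2)q_U)q_U - 105q_U.
The leader's first-order condition 279/2 - q_U = 0 yields q_U = 279/2.
Then q_Y = (279 - 279/2)/2 = 279/4.

139.50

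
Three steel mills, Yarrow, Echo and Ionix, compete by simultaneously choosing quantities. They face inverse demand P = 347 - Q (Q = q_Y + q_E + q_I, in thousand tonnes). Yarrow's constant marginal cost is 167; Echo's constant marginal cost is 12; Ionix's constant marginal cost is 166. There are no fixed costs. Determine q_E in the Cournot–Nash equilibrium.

161

Yarrow's profit: π_Y = (347 - Q)q_Y - (167q_Y). Setting ∂π_Y/∂q_Y = 0: 180 - 2q_Y - (q_E + q_I) = 0.
Echo's profit: π_E = (347 - Q)q_E - (12q_E). Setting ∂π_E/∂q_E = 0: 335 - 2q_E - (q_Y + q_I) = 0.
Ionix's profit: π_I = (347 - Q)q_I - (166q_I). Setting ∂π_I/∂q_I = 0: 181 - 2q_I - (q_Y + q_E) = 0.
Adding the 3 first-order conditions: 696 − 4Q = 0, so Q = 174.
Back-substituting: q_Y = (180 − 174) = 6, q_E = (335 − 174) = 161, q_I = (181 − 174) = 7.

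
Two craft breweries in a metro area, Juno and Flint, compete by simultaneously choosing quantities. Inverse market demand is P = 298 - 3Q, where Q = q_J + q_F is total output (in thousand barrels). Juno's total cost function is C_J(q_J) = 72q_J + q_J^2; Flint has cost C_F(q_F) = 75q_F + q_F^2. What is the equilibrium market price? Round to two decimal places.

175.55

Juno's profit: π_J = (298 - 3Q)q_J - (72q_J + q_J²). Setting ∂π_J/∂q_J = 0: 226 - 8q_J - 3(q_F) = 0.
Flint's first-order condition: 223 - 8q_F - 3(q_J) = 0.
So q_J = (226 - 3q_F)/8 and q_F = (223 - 3q_J)/8.
Substituting one into the other gives q_J = 1139/55 and q_F = 1106/55.
Total output Q = 449/11, so price P = 298 - 3·(449/11) = 1931/11.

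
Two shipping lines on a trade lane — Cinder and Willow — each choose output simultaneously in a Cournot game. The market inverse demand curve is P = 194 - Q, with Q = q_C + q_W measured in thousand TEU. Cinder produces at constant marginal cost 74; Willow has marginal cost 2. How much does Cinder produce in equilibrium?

Cinder's profit: π_C = (194 - Q)q_C - (74q_C). Setting ∂π_C/∂q_C = 0: 120 - 2q_C - (q_W) = 0.
Willow's first-order condition: 192 - 2q_W - (q_C) = 0.
So q_C = (120 - q_W)/2 and q_W = (192 - q_C)/2.
Solving the pair: q_C = 16, q_W = 88.

16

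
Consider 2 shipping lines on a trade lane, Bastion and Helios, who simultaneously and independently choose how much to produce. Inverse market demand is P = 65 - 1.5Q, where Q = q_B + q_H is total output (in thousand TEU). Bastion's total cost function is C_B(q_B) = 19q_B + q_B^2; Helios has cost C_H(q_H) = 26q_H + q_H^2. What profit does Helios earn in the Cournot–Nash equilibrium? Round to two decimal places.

76.69

Bastion's profit: π_B = (65 - 1.5Q)q_B - (19q_B + q_B²). Setting ∂π_B/∂q_B = 0: 46 - 5q_B - (3/2)(q_H) = 0.
Helios's first-order condition: 39 - 5q_H - (3/2)(q_B) = 0.
So q_B = (46 - (3/2)q_H)/5 and q_H = (39 - (3/2)q_B)/5.
Solving the pair: q_B = 98/13, q_H = 72/13.
Price P = 65 - (3/2)·(170/13) = 590/13.
Helios's profit: (590/13)·(72/13) - 26·(72/13) - (72/13)² = 76.6864.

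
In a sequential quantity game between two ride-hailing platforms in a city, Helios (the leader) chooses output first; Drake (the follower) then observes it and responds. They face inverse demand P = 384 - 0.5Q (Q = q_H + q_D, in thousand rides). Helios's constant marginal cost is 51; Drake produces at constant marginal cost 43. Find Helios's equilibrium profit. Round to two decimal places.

26406.25

Solve by backward induction. Given q_H, the follower Drake maximises π_D = (384 - (1/2)q_H - (1/2)q_D)q_D - 43q_D.
Follower FOC: 341 - (1/2)q_H - q_D = 0, so q_D(q_H) = (341 - (1/2)q_H).
The leader anticipates this reaction. Substituting into P = 384 - 0.5Q gives P = 427/2 - (1/4)q_H, so π_H = (427/2 - (1/4)q_H)q_H - 51q_H.
Leader FOC: 325/2 - (1/2)q_H = 0, so q_H = 325.
Then q_D = (341 - (1/2)·325) = 357/2.
Price P = 384 - (1/2)·(1007/2) = 529/4.
Helios's profit: (529/4 - 51)·325 = 26406.2500.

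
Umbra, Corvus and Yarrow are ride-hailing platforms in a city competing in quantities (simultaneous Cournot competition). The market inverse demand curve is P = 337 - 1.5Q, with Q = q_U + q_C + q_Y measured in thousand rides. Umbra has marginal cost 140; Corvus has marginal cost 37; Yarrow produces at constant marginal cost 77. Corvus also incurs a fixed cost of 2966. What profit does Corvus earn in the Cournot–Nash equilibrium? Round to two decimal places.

Umbra's profit: π_U = (337 - 1.5Q)q_U - (140q_U). Setting ∂π_U/∂q_U = 0: 197 - 3q_U - (3/2)(q_C + q_Y) = 0.
Corvus's profit: π_C = (337 - 1.5Q)q_C - (37q_C). Setting ∂π_C/∂q_C = 0: 300 - 3q_C - (3/2)(q_U + q_Y) = 0.
Yarrow's profit: π_Y = (337 - 1.5Q)q_Y - (77q_Y). Setting ∂π_Y/∂q_Y = 0: 260 - 3q_Y - (3/2)(q_U + q_C) = 0.
Adding the 3 first-order conditions: 757 − 6Q = 0, so Q = 757/6.
Back-substituting: q_U = (197 − 757/4)/(3/2) = 31/6, q_C = (300 − 757/4)/(3/2) = 443/6, q_Y = (260 − 757/4)/(3/2) = 283/6.
Price P = 337 - (3/2)·(757/6) = 591/4.
Corvus's profit: (591/4 - 37)·(443/6) - 2966 = 5211.0417.

5211.04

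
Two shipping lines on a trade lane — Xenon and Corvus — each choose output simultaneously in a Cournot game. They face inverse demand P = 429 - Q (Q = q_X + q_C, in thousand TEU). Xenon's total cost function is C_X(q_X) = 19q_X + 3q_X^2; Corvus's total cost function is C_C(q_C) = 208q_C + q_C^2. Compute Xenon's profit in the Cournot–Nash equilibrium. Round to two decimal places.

Xenon's profit: π_X = (429 - Q)q_X - (19q_X + 3q_X²). Setting ∂π_X/∂q_X = 0: 410 - 8q_X - (q_C) = 0.
Corvus's profit: π_C = (429 - Q)q_C - (208q_C + q_C²). Setting ∂π_C/∂q_C = 0: 221 - 4q_C - (q_X) = 0.
So q_X = (410 - q_C)/8 and q_C = (221 - q_X)/4.
Solving the pair: q_X = 1419/31, q_C = 1358/31.
Price P = 429 - 89.5806 = 339.4194.
Xenon's profit: 339.4194·(1419/31) - 19·(1419/31) - 3(1419/31)² = 8381.1072.

8381.11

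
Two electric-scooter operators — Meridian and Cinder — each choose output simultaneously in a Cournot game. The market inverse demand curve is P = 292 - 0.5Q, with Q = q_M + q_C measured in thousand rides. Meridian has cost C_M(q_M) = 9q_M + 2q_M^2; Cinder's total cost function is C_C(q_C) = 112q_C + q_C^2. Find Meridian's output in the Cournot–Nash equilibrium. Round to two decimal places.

Meridian's profit: π_M = (292 - 0.5Q)q_M - (9q_M + 2q_M²). Setting ∂π_M/∂q_M = 0: 283 - 5q_M - (1/2)(q_C) = 0.
Cinder's first-order condition: 180 - 3q_C - (1/2)(q_M) = 0.
Best responses: q_M = (283 - (1/2)q_C)/5, q_C = (180 - (1/2)q_M)/3.
Substituting one into the other gives q_M = 51.4576 and q_C = 51.4237.

51.46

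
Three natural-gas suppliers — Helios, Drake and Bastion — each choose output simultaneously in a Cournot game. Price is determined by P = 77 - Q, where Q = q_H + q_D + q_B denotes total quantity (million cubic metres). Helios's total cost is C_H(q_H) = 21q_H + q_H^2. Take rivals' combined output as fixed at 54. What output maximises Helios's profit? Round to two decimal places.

With rivals' combined output fixed at 54, Helios's profit is π_H = (77 - 54 - q_H)q_H - (21q_H + q_H²) = (23 - q_H)q_H - (21q_H + q_H²).
∂π_H/∂q_H = 2 - 4q_H = 0, so q_H = 1/2.

0.50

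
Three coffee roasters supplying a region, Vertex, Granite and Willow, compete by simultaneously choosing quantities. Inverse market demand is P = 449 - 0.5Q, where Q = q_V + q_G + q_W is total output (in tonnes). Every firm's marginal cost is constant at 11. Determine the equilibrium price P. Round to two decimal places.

120.50

Each firm earns π_i = (449 - 0.5Q)q_i - 11q_i.
Setting ∂π_i/∂q_i = 0 with rivals' quantities fixed: 438 - q_i - (1/2)·Σ_{j≠i} q_j = 0.
By symmetry each firm produces the same amount; substituting Σ_{j≠i} q_j = 2q_i yields q_i = 438/2 = 219.
Total output Q = 657, so price P = 449 - (1/2)·657 = 241/2.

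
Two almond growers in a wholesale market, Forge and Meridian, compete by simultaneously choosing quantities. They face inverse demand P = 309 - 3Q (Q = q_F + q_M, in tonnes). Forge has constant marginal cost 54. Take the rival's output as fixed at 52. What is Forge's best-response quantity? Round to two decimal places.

With the rival's output fixed at 52, Forge's profit is π_F = (309 - 3·52 - 3q_F)q_F - (54q_F) = (153 - 3q_F)q_F - (54q_F).
∂π_F/∂q_F = 99 - 6q_F = 0, so q_F = 33/2.

16.50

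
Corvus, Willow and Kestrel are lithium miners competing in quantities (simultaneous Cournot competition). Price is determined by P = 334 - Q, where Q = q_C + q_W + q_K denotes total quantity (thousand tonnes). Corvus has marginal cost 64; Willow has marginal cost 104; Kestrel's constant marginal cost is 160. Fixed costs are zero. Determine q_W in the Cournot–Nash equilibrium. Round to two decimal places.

61.50

Corvus's profit: π_C = (334 - Q)q_C - (64q_C). Setting ∂π_C/∂q_C = 0: 270 - 2q_C - (q_W + q_K) = 0.
Willow's first-order condition: 230 - 2q_W - (q_C + q_K) = 0.
Kestrel's first-order condition: 174 - 2q_K - (q_C + q_W) = 0.
Summing all 3 equations gives 674 − 4Q = 0, hence Q = 337/2.
Back-substituting: q_C = (270 − 337/2) = 203/2, q_W = (230 − 337/2) = 123/2, q_K = (174 − 337/2) = 11/2.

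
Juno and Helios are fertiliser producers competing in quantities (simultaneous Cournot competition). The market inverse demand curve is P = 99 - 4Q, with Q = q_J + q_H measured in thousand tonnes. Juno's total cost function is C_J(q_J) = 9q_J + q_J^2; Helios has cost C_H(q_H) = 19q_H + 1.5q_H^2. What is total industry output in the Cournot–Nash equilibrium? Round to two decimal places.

11.81

Juno's profit: π_J = (99 - 4Q)q_J - (9q_J + q_J²). Setting ∂π_J/∂q_J = 0: 90 - 10q_J - 4(q_H) = 0.
Helios's first-order condition: 80 - 11q_H - 4(q_J) = 0.
Best responses: q_J = (90 - 4q_H)/10, q_H = (80 - 4q_J)/11.
Substituting one into the other gives q_J = 335/47 and q_H = 220/47.
Total output Q = 335/47 + 220/47 = 555/47.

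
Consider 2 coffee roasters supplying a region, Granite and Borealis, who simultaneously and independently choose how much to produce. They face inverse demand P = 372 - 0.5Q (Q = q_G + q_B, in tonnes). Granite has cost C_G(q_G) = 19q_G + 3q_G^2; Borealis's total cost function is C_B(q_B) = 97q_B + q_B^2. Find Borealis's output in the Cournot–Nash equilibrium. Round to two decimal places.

84.27

Granite's profit: π_G = (372 - 0.5Q)q_G - (19q_G + 3q_G²). Setting ∂π_G/∂q_G = 0: 353 - 7q_G - (1/2)(q_B) = 0.
Borealis's first-order condition: 275 - 3q_B - (1/2)(q_G) = 0.
So q_G = (353 - (1/2)q_B)/7 and q_B = (275 - (1/2)q_G)/3.
Substituting one into the other gives q_G = 44.4096 and q_B = 84.2651.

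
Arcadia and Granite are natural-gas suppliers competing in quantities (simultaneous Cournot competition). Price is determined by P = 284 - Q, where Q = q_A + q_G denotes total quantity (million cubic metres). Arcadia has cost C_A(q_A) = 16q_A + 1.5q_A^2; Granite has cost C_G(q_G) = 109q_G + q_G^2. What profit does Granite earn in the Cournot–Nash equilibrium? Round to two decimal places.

Arcadia's profit: π_A = (284 - Q)q_A - (16q_A + (3/2)q_A²). Setting ∂π_A/∂q_A = 0: 268 - 5q_A - (q_G) = 0.
Granite's profit: π_G = (284 - Q)q_G - (109q_G + q_G²). Setting ∂π_G/∂q_G = 0: 175 - 4q_G - (q_A) = 0.
Best responses: q_A = (268 - q_G)/5, q_G = (175 - q_A)/4.
Solving the pair: q_A = 897/19, q_G = 607/19.
Price P = 284 - 1504/19 = 204.8421.
Granite's profit: 204.8421·(607/19) - 109·(607/19) - (607/19)² = 2041.2687.

2041.27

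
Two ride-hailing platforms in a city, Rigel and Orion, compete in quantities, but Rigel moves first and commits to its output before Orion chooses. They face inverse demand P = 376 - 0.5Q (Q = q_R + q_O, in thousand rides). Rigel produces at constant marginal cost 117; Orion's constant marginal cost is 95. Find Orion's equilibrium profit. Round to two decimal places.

13203.13

The follower Orion best-responds to any q_R: π_O = (376 - 0.5Q)q_O - 95q_O.
Follower FOC: 281 - (1/2)q_R - q_O = 0, so q_O(q_R) = (281 - (1/2)q_R).
Rigel substitutes q_O(q_R) into its own profit: π_R = q_R(376 - (1/2)q_R - (281 - (1/2)q_R)/2) - 117q_R = (471/2 - (1/4)q_R)q_R - 117q_R.
Leader FOC: 237/2 - (1/2)q_R = 0, so q_R = 237.
Then q_O = (281 - (1/2)·237) = 325/2.
Price P = 376 - (1/2)·(799/2) = 705/4.
Orion's profit: (705/4 - 95)·(325/2) = 13203.1250.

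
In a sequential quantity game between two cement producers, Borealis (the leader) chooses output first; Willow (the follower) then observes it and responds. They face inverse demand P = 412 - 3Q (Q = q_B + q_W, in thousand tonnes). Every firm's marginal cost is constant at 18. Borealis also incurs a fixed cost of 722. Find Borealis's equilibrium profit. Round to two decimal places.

The follower Willow best-responds to any q_B: π_W = (412 - 3Q)q_W - 18q_W.
Setting the follower's marginal profit to zero, 394 - 3q_B - 6q_W = 0, i.e. q_W = (394 - 3q_B)/6.
The leader anticipates this reaction. Substituting into P = 412 - 3Q gives P = 215 - (3/2)q_B, so π_B = (215 - (3/2)q_B)q_B - 18q_B.
Leader FOC: 197 - 3q_B = 0, so q_B = 197/3.
Then q_W = (394 - 3·(197/3))/6 = 197/6.
Price P = 412 - 3·(197/2) = 233/2.
Borealis's profit: (233/2 - 18)·(197/3) - 722 = 5746.1667.

5746.17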